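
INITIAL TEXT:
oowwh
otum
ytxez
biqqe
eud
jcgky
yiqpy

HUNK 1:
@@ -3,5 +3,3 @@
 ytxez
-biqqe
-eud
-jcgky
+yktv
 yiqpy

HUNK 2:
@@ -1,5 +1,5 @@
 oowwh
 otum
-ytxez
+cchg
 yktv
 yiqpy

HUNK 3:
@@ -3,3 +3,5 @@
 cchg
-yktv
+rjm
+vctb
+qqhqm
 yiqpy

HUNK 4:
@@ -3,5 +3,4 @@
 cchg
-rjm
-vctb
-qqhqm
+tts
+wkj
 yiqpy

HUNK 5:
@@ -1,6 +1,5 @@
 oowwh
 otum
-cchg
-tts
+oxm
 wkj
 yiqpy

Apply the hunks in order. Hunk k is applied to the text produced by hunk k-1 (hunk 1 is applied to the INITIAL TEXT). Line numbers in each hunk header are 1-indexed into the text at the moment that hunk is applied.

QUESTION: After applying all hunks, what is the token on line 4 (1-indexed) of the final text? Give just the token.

Hunk 1: at line 3 remove [biqqe,eud,jcgky] add [yktv] -> 5 lines: oowwh otum ytxez yktv yiqpy
Hunk 2: at line 1 remove [ytxez] add [cchg] -> 5 lines: oowwh otum cchg yktv yiqpy
Hunk 3: at line 3 remove [yktv] add [rjm,vctb,qqhqm] -> 7 lines: oowwh otum cchg rjm vctb qqhqm yiqpy
Hunk 4: at line 3 remove [rjm,vctb,qqhqm] add [tts,wkj] -> 6 lines: oowwh otum cchg tts wkj yiqpy
Hunk 5: at line 1 remove [cchg,tts] add [oxm] -> 5 lines: oowwh otum oxm wkj yiqpy
Final line 4: wkj

Answer: wkj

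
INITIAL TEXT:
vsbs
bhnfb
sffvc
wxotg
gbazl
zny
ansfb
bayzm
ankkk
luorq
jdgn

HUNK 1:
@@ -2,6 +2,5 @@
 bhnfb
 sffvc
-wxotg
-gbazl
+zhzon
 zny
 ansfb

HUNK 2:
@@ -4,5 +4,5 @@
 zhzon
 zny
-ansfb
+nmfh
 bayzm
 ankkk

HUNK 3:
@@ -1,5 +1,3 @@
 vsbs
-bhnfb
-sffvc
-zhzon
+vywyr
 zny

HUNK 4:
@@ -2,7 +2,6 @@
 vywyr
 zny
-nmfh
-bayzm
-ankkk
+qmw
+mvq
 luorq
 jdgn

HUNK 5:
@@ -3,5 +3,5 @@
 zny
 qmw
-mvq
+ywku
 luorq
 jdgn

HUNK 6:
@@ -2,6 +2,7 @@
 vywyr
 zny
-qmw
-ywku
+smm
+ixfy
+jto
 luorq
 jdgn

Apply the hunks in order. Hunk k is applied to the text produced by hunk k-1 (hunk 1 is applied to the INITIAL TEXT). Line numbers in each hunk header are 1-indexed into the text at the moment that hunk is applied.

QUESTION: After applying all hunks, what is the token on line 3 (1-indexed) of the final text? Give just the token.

Answer: zny

Derivation:
Hunk 1: at line 2 remove [wxotg,gbazl] add [zhzon] -> 10 lines: vsbs bhnfb sffvc zhzon zny ansfb bayzm ankkk luorq jdgn
Hunk 2: at line 4 remove [ansfb] add [nmfh] -> 10 lines: vsbs bhnfb sffvc zhzon zny nmfh bayzm ankkk luorq jdgn
Hunk 3: at line 1 remove [bhnfb,sffvc,zhzon] add [vywyr] -> 8 lines: vsbs vywyr zny nmfh bayzm ankkk luorq jdgn
Hunk 4: at line 2 remove [nmfh,bayzm,ankkk] add [qmw,mvq] -> 7 lines: vsbs vywyr zny qmw mvq luorq jdgn
Hunk 5: at line 3 remove [mvq] add [ywku] -> 7 lines: vsbs vywyr zny qmw ywku luorq jdgn
Hunk 6: at line 2 remove [qmw,ywku] add [smm,ixfy,jto] -> 8 lines: vsbs vywyr zny smm ixfy jto luorq jdgn
Final line 3: zny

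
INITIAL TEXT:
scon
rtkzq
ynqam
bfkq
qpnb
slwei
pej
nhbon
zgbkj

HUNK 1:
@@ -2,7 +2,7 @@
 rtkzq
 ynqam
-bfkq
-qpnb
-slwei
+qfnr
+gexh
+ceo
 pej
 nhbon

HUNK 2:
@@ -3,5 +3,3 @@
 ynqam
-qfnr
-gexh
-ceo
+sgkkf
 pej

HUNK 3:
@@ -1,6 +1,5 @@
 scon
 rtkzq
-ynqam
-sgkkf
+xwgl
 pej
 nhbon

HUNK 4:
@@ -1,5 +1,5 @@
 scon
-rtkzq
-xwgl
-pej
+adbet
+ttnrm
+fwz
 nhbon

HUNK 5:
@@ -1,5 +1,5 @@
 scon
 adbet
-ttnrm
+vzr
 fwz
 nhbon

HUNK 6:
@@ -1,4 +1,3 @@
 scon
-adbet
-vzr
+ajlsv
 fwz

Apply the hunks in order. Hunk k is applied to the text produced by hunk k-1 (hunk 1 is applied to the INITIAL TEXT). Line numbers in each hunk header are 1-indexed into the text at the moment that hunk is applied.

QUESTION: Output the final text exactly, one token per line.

Hunk 1: at line 2 remove [bfkq,qpnb,slwei] add [qfnr,gexh,ceo] -> 9 lines: scon rtkzq ynqam qfnr gexh ceo pej nhbon zgbkj
Hunk 2: at line 3 remove [qfnr,gexh,ceo] add [sgkkf] -> 7 lines: scon rtkzq ynqam sgkkf pej nhbon zgbkj
Hunk 3: at line 1 remove [ynqam,sgkkf] add [xwgl] -> 6 lines: scon rtkzq xwgl pej nhbon zgbkj
Hunk 4: at line 1 remove [rtkzq,xwgl,pej] add [adbet,ttnrm,fwz] -> 6 lines: scon adbet ttnrm fwz nhbon zgbkj
Hunk 5: at line 1 remove [ttnrm] add [vzr] -> 6 lines: scon adbet vzr fwz nhbon zgbkj
Hunk 6: at line 1 remove [adbet,vzr] add [ajlsv] -> 5 lines: scon ajlsv fwz nhbon zgbkj

Answer: scon
ajlsv
fwz
nhbon
zgbkj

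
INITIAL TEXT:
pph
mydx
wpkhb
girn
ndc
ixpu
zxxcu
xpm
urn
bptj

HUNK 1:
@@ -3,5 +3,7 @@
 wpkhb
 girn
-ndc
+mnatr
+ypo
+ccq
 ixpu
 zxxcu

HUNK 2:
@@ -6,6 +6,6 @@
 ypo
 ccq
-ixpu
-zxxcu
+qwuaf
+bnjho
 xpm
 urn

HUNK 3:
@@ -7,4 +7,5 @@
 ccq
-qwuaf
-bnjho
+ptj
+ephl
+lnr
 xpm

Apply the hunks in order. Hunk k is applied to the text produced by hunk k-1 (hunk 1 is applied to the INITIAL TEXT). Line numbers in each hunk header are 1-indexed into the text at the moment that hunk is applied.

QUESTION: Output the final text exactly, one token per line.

Hunk 1: at line 3 remove [ndc] add [mnatr,ypo,ccq] -> 12 lines: pph mydx wpkhb girn mnatr ypo ccq ixpu zxxcu xpm urn bptj
Hunk 2: at line 6 remove [ixpu,zxxcu] add [qwuaf,bnjho] -> 12 lines: pph mydx wpkhb girn mnatr ypo ccq qwuaf bnjho xpm urn bptj
Hunk 3: at line 7 remove [qwuaf,bnjho] add [ptj,ephl,lnr] -> 13 lines: pph mydx wpkhb girn mnatr ypo ccq ptj ephl lnr xpm urn bptj

Answer: pph
mydx
wpkhb
girn
mnatr
ypo
ccq
ptj
ephl
lnr
xpm
urn
bptj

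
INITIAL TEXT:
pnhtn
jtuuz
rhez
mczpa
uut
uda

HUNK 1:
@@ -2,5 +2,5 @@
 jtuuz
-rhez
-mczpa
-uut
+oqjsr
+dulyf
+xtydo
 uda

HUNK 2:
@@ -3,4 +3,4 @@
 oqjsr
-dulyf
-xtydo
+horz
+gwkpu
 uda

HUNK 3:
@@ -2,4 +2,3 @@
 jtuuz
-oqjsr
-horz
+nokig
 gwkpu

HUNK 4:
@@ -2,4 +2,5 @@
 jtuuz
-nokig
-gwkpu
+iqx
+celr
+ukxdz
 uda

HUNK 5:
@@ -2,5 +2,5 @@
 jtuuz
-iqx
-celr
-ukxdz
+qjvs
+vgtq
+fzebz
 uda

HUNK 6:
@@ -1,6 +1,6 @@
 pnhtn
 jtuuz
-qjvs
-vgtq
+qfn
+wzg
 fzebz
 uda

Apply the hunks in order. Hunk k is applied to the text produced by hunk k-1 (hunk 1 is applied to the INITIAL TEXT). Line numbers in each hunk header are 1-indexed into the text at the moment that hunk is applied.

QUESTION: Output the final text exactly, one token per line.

Answer: pnhtn
jtuuz
qfn
wzg
fzebz
uda

Derivation:
Hunk 1: at line 2 remove [rhez,mczpa,uut] add [oqjsr,dulyf,xtydo] -> 6 lines: pnhtn jtuuz oqjsr dulyf xtydo uda
Hunk 2: at line 3 remove [dulyf,xtydo] add [horz,gwkpu] -> 6 lines: pnhtn jtuuz oqjsr horz gwkpu uda
Hunk 3: at line 2 remove [oqjsr,horz] add [nokig] -> 5 lines: pnhtn jtuuz nokig gwkpu uda
Hunk 4: at line 2 remove [nokig,gwkpu] add [iqx,celr,ukxdz] -> 6 lines: pnhtn jtuuz iqx celr ukxdz uda
Hunk 5: at line 2 remove [iqx,celr,ukxdz] add [qjvs,vgtq,fzebz] -> 6 lines: pnhtn jtuuz qjvs vgtq fzebz uda
Hunk 6: at line 1 remove [qjvs,vgtq] add [qfn,wzg] -> 6 lines: pnhtn jtuuz qfn wzg fzebz uda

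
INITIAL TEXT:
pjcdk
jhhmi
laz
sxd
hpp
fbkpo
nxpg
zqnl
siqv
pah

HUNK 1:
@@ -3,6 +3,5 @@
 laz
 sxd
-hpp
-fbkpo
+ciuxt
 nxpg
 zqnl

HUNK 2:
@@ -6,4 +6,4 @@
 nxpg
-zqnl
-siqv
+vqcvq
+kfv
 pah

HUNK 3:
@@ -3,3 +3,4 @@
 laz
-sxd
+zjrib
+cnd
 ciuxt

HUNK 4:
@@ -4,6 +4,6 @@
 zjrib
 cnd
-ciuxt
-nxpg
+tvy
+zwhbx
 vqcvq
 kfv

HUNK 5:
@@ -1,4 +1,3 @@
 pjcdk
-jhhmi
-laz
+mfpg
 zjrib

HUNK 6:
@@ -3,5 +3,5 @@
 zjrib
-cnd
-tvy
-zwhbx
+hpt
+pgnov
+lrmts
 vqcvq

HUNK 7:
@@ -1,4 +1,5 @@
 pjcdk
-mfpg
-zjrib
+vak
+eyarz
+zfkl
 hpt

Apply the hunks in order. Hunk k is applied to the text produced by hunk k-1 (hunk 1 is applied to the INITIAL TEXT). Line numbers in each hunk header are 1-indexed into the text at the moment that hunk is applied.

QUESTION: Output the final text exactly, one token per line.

Hunk 1: at line 3 remove [hpp,fbkpo] add [ciuxt] -> 9 lines: pjcdk jhhmi laz sxd ciuxt nxpg zqnl siqv pah
Hunk 2: at line 6 remove [zqnl,siqv] add [vqcvq,kfv] -> 9 lines: pjcdk jhhmi laz sxd ciuxt nxpg vqcvq kfv pah
Hunk 3: at line 3 remove [sxd] add [zjrib,cnd] -> 10 lines: pjcdk jhhmi laz zjrib cnd ciuxt nxpg vqcvq kfv pah
Hunk 4: at line 4 remove [ciuxt,nxpg] add [tvy,zwhbx] -> 10 lines: pjcdk jhhmi laz zjrib cnd tvy zwhbx vqcvq kfv pah
Hunk 5: at line 1 remove [jhhmi,laz] add [mfpg] -> 9 lines: pjcdk mfpg zjrib cnd tvy zwhbx vqcvq kfv pah
Hunk 6: at line 3 remove [cnd,tvy,zwhbx] add [hpt,pgnov,lrmts] -> 9 lines: pjcdk mfpg zjrib hpt pgnov lrmts vqcvq kfv pah
Hunk 7: at line 1 remove [mfpg,zjrib] add [vak,eyarz,zfkl] -> 10 lines: pjcdk vak eyarz zfkl hpt pgnov lrmts vqcvq kfv pah

Answer: pjcdk
vak
eyarz
zfkl
hpt
pgnov
lrmts
vqcvq
kfv
pah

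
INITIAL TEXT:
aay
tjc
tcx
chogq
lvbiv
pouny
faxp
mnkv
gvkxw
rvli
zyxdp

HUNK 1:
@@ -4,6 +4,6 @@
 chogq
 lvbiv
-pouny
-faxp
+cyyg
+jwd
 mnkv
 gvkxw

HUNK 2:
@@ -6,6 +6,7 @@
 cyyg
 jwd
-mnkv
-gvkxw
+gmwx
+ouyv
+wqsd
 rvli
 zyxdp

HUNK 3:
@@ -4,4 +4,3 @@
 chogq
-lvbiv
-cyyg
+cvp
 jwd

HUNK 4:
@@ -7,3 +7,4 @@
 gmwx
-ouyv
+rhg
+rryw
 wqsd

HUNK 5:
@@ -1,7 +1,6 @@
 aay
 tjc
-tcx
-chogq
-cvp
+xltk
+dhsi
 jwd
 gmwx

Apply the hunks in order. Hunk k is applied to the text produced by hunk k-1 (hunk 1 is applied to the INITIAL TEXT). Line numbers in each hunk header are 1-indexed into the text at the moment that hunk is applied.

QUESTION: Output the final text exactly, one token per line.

Hunk 1: at line 4 remove [pouny,faxp] add [cyyg,jwd] -> 11 lines: aay tjc tcx chogq lvbiv cyyg jwd mnkv gvkxw rvli zyxdp
Hunk 2: at line 6 remove [mnkv,gvkxw] add [gmwx,ouyv,wqsd] -> 12 lines: aay tjc tcx chogq lvbiv cyyg jwd gmwx ouyv wqsd rvli zyxdp
Hunk 3: at line 4 remove [lvbiv,cyyg] add [cvp] -> 11 lines: aay tjc tcx chogq cvp jwd gmwx ouyv wqsd rvli zyxdp
Hunk 4: at line 7 remove [ouyv] add [rhg,rryw] -> 12 lines: aay tjc tcx chogq cvp jwd gmwx rhg rryw wqsd rvli zyxdp
Hunk 5: at line 1 remove [tcx,chogq,cvp] add [xltk,dhsi] -> 11 lines: aay tjc xltk dhsi jwd gmwx rhg rryw wqsd rvli zyxdp

Answer: aay
tjc
xltk
dhsi
jwd
gmwx
rhg
rryw
wqsd
rvli
zyxdp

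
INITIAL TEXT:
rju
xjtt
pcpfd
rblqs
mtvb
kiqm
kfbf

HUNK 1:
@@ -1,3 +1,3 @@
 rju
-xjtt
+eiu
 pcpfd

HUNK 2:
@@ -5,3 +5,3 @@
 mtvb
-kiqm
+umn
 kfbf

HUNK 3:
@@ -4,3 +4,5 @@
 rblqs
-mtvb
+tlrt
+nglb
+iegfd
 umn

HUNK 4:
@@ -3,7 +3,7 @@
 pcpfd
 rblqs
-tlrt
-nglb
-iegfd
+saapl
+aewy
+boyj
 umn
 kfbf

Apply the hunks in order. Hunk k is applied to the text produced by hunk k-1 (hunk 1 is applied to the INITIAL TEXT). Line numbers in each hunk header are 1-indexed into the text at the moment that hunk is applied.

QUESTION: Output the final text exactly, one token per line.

Hunk 1: at line 1 remove [xjtt] add [eiu] -> 7 lines: rju eiu pcpfd rblqs mtvb kiqm kfbf
Hunk 2: at line 5 remove [kiqm] add [umn] -> 7 lines: rju eiu pcpfd rblqs mtvb umn kfbf
Hunk 3: at line 4 remove [mtvb] add [tlrt,nglb,iegfd] -> 9 lines: rju eiu pcpfd rblqs tlrt nglb iegfd umn kfbf
Hunk 4: at line 3 remove [tlrt,nglb,iegfd] add [saapl,aewy,boyj] -> 9 lines: rju eiu pcpfd rblqs saapl aewy boyj umn kfbf

Answer: rju
eiu
pcpfd
rblqs
saapl
aewy
boyj
umn
kfbf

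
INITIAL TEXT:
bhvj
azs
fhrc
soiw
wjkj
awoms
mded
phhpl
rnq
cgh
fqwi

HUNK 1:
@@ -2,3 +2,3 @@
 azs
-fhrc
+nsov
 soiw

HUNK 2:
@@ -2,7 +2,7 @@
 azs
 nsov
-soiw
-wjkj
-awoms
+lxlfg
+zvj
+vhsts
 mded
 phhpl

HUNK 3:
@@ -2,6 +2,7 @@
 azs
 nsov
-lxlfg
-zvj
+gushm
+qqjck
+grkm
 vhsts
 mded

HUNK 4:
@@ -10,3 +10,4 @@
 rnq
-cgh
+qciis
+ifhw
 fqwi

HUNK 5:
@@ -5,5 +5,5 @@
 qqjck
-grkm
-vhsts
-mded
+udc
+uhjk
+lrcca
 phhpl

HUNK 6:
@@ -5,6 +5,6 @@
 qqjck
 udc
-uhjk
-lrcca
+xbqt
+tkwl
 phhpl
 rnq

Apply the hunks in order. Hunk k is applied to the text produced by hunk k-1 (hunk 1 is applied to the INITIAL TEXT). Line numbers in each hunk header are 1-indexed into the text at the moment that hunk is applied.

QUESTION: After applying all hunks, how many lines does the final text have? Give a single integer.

Hunk 1: at line 2 remove [fhrc] add [nsov] -> 11 lines: bhvj azs nsov soiw wjkj awoms mded phhpl rnq cgh fqwi
Hunk 2: at line 2 remove [soiw,wjkj,awoms] add [lxlfg,zvj,vhsts] -> 11 lines: bhvj azs nsov lxlfg zvj vhsts mded phhpl rnq cgh fqwi
Hunk 3: at line 2 remove [lxlfg,zvj] add [gushm,qqjck,grkm] -> 12 lines: bhvj azs nsov gushm qqjck grkm vhsts mded phhpl rnq cgh fqwi
Hunk 4: at line 10 remove [cgh] add [qciis,ifhw] -> 13 lines: bhvj azs nsov gushm qqjck grkm vhsts mded phhpl rnq qciis ifhw fqwi
Hunk 5: at line 5 remove [grkm,vhsts,mded] add [udc,uhjk,lrcca] -> 13 lines: bhvj azs nsov gushm qqjck udc uhjk lrcca phhpl rnq qciis ifhw fqwi
Hunk 6: at line 5 remove [uhjk,lrcca] add [xbqt,tkwl] -> 13 lines: bhvj azs nsov gushm qqjck udc xbqt tkwl phhpl rnq qciis ifhw fqwi
Final line count: 13

Answer: 13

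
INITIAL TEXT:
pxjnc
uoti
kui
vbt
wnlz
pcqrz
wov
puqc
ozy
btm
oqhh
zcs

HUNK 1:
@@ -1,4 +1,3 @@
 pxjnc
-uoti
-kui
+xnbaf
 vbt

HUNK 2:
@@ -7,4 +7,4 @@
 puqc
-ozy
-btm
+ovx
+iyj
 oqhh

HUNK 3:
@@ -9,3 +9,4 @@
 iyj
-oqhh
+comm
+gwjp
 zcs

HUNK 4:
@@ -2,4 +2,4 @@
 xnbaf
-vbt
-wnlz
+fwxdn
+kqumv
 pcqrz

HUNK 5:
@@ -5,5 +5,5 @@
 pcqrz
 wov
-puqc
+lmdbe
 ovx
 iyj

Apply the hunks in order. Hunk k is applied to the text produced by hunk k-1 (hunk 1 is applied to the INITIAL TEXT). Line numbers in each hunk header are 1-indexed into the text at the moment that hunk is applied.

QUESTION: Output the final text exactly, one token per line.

Answer: pxjnc
xnbaf
fwxdn
kqumv
pcqrz
wov
lmdbe
ovx
iyj
comm
gwjp
zcs

Derivation:
Hunk 1: at line 1 remove [uoti,kui] add [xnbaf] -> 11 lines: pxjnc xnbaf vbt wnlz pcqrz wov puqc ozy btm oqhh zcs
Hunk 2: at line 7 remove [ozy,btm] add [ovx,iyj] -> 11 lines: pxjnc xnbaf vbt wnlz pcqrz wov puqc ovx iyj oqhh zcs
Hunk 3: at line 9 remove [oqhh] add [comm,gwjp] -> 12 lines: pxjnc xnbaf vbt wnlz pcqrz wov puqc ovx iyj comm gwjp zcs
Hunk 4: at line 2 remove [vbt,wnlz] add [fwxdn,kqumv] -> 12 lines: pxjnc xnbaf fwxdn kqumv pcqrz wov puqc ovx iyj comm gwjp zcs
Hunk 5: at line 5 remove [puqc] add [lmdbe] -> 12 lines: pxjnc xnbaf fwxdn kqumv pcqrz wov lmdbe ovx iyj comm gwjp zcs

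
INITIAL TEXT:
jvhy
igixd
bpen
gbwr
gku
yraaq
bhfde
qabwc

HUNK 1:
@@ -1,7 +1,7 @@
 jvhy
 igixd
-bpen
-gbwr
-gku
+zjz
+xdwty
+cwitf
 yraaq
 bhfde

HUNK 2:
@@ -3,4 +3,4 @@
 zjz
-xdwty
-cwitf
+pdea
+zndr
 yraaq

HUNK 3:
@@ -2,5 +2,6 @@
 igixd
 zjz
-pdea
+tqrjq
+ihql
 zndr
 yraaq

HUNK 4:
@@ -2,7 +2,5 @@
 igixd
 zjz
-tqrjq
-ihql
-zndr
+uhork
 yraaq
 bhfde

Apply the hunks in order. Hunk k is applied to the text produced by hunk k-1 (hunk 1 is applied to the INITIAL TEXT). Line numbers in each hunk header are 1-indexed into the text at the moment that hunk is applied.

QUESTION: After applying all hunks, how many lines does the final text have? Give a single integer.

Answer: 7

Derivation:
Hunk 1: at line 1 remove [bpen,gbwr,gku] add [zjz,xdwty,cwitf] -> 8 lines: jvhy igixd zjz xdwty cwitf yraaq bhfde qabwc
Hunk 2: at line 3 remove [xdwty,cwitf] add [pdea,zndr] -> 8 lines: jvhy igixd zjz pdea zndr yraaq bhfde qabwc
Hunk 3: at line 2 remove [pdea] add [tqrjq,ihql] -> 9 lines: jvhy igixd zjz tqrjq ihql zndr yraaq bhfde qabwc
Hunk 4: at line 2 remove [tqrjq,ihql,zndr] add [uhork] -> 7 lines: jvhy igixd zjz uhork yraaq bhfde qabwc
Final line count: 7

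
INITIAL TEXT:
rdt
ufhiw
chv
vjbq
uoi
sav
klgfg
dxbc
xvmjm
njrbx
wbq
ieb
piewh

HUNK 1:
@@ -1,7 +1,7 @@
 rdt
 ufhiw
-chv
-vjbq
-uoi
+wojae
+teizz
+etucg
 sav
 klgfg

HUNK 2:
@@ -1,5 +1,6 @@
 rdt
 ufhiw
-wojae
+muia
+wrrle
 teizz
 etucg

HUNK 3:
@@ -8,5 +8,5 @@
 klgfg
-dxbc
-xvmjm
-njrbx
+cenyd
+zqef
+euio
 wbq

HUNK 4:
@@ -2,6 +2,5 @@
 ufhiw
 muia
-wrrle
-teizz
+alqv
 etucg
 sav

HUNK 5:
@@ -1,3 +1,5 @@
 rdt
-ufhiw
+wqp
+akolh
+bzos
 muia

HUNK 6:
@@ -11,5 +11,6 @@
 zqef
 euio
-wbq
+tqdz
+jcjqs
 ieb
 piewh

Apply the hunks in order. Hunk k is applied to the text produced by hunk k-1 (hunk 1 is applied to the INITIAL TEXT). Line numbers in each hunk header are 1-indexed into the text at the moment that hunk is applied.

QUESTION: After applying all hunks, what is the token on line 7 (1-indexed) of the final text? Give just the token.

Answer: etucg

Derivation:
Hunk 1: at line 1 remove [chv,vjbq,uoi] add [wojae,teizz,etucg] -> 13 lines: rdt ufhiw wojae teizz etucg sav klgfg dxbc xvmjm njrbx wbq ieb piewh
Hunk 2: at line 1 remove [wojae] add [muia,wrrle] -> 14 lines: rdt ufhiw muia wrrle teizz etucg sav klgfg dxbc xvmjm njrbx wbq ieb piewh
Hunk 3: at line 8 remove [dxbc,xvmjm,njrbx] add [cenyd,zqef,euio] -> 14 lines: rdt ufhiw muia wrrle teizz etucg sav klgfg cenyd zqef euio wbq ieb piewh
Hunk 4: at line 2 remove [wrrle,teizz] add [alqv] -> 13 lines: rdt ufhiw muia alqv etucg sav klgfg cenyd zqef euio wbq ieb piewh
Hunk 5: at line 1 remove [ufhiw] add [wqp,akolh,bzos] -> 15 lines: rdt wqp akolh bzos muia alqv etucg sav klgfg cenyd zqef euio wbq ieb piewh
Hunk 6: at line 11 remove [wbq] add [tqdz,jcjqs] -> 16 lines: rdt wqp akolh bzos muia alqv etucg sav klgfg cenyd zqef euio tqdz jcjqs ieb piewh
Final line 7: etucg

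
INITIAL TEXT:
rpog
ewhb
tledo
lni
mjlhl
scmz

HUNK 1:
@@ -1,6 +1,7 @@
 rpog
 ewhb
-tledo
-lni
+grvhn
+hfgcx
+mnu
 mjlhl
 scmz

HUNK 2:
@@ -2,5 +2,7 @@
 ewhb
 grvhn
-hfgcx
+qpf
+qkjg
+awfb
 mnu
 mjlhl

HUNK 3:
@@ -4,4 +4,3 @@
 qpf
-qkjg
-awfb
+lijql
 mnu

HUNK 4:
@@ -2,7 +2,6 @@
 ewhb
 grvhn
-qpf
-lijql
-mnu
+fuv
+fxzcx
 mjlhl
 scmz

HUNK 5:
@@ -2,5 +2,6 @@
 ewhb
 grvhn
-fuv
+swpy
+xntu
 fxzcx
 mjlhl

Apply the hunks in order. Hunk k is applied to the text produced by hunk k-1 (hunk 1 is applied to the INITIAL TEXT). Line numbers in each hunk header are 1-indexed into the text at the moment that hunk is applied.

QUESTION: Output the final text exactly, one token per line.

Hunk 1: at line 1 remove [tledo,lni] add [grvhn,hfgcx,mnu] -> 7 lines: rpog ewhb grvhn hfgcx mnu mjlhl scmz
Hunk 2: at line 2 remove [hfgcx] add [qpf,qkjg,awfb] -> 9 lines: rpog ewhb grvhn qpf qkjg awfb mnu mjlhl scmz
Hunk 3: at line 4 remove [qkjg,awfb] add [lijql] -> 8 lines: rpog ewhb grvhn qpf lijql mnu mjlhl scmz
Hunk 4: at line 2 remove [qpf,lijql,mnu] add [fuv,fxzcx] -> 7 lines: rpog ewhb grvhn fuv fxzcx mjlhl scmz
Hunk 5: at line 2 remove [fuv] add [swpy,xntu] -> 8 lines: rpog ewhb grvhn swpy xntu fxzcx mjlhl scmz

Answer: rpog
ewhb
grvhn
swpy
xntu
fxzcx
mjlhl
scmz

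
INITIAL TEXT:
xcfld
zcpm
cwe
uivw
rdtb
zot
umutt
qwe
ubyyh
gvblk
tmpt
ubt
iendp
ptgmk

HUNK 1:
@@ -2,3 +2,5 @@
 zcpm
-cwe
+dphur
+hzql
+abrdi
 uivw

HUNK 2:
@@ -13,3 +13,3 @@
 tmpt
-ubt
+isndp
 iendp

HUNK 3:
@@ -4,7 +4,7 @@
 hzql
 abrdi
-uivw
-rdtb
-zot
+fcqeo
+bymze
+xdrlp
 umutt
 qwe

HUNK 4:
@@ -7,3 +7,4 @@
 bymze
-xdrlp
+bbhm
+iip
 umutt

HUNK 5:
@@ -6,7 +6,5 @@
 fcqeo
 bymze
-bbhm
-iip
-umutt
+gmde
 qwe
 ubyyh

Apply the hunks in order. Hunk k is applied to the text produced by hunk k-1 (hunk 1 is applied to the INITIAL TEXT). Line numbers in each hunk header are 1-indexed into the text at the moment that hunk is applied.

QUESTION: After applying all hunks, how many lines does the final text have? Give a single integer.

Hunk 1: at line 2 remove [cwe] add [dphur,hzql,abrdi] -> 16 lines: xcfld zcpm dphur hzql abrdi uivw rdtb zot umutt qwe ubyyh gvblk tmpt ubt iendp ptgmk
Hunk 2: at line 13 remove [ubt] add [isndp] -> 16 lines: xcfld zcpm dphur hzql abrdi uivw rdtb zot umutt qwe ubyyh gvblk tmpt isndp iendp ptgmk
Hunk 3: at line 4 remove [uivw,rdtb,zot] add [fcqeo,bymze,xdrlp] -> 16 lines: xcfld zcpm dphur hzql abrdi fcqeo bymze xdrlp umutt qwe ubyyh gvblk tmpt isndp iendp ptgmk
Hunk 4: at line 7 remove [xdrlp] add [bbhm,iip] -> 17 lines: xcfld zcpm dphur hzql abrdi fcqeo bymze bbhm iip umutt qwe ubyyh gvblk tmpt isndp iendp ptgmk
Hunk 5: at line 6 remove [bbhm,iip,umutt] add [gmde] -> 15 lines: xcfld zcpm dphur hzql abrdi fcqeo bymze gmde qwe ubyyh gvblk tmpt isndp iendp ptgmk
Final line count: 15

Answer: 15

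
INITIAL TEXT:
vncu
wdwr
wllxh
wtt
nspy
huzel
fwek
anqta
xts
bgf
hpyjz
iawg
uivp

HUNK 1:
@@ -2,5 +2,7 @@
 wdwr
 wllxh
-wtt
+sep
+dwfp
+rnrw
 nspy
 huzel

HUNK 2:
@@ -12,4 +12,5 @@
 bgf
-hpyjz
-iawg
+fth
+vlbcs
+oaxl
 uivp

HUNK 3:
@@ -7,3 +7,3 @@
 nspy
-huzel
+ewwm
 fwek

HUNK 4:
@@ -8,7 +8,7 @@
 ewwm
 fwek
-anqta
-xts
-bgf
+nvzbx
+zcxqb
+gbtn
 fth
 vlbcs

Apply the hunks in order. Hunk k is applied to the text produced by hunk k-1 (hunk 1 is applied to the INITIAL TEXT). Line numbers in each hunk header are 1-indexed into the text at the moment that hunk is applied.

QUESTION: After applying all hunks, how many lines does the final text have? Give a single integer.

Hunk 1: at line 2 remove [wtt] add [sep,dwfp,rnrw] -> 15 lines: vncu wdwr wllxh sep dwfp rnrw nspy huzel fwek anqta xts bgf hpyjz iawg uivp
Hunk 2: at line 12 remove [hpyjz,iawg] add [fth,vlbcs,oaxl] -> 16 lines: vncu wdwr wllxh sep dwfp rnrw nspy huzel fwek anqta xts bgf fth vlbcs oaxl uivp
Hunk 3: at line 7 remove [huzel] add [ewwm] -> 16 lines: vncu wdwr wllxh sep dwfp rnrw nspy ewwm fwek anqta xts bgf fth vlbcs oaxl uivp
Hunk 4: at line 8 remove [anqta,xts,bgf] add [nvzbx,zcxqb,gbtn] -> 16 lines: vncu wdwr wllxh sep dwfp rnrw nspy ewwm fwek nvzbx zcxqb gbtn fth vlbcs oaxl uivp
Final line count: 16

Answer: 16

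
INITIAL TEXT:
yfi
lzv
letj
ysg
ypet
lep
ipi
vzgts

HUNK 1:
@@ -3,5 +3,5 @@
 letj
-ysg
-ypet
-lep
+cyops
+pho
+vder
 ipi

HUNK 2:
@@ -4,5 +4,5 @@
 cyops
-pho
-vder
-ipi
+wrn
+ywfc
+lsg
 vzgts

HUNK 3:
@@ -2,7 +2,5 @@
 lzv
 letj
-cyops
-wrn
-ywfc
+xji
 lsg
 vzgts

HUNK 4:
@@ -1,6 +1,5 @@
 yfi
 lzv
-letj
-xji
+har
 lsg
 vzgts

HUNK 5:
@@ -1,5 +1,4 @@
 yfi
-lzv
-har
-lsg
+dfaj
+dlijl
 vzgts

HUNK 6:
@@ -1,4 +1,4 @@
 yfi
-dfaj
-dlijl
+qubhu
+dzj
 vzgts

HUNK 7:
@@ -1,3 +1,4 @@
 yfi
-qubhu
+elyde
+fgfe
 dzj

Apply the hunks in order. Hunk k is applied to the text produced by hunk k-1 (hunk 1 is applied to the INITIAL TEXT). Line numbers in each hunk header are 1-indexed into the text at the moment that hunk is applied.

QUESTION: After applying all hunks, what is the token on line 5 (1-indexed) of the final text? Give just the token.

Answer: vzgts

Derivation:
Hunk 1: at line 3 remove [ysg,ypet,lep] add [cyops,pho,vder] -> 8 lines: yfi lzv letj cyops pho vder ipi vzgts
Hunk 2: at line 4 remove [pho,vder,ipi] add [wrn,ywfc,lsg] -> 8 lines: yfi lzv letj cyops wrn ywfc lsg vzgts
Hunk 3: at line 2 remove [cyops,wrn,ywfc] add [xji] -> 6 lines: yfi lzv letj xji lsg vzgts
Hunk 4: at line 1 remove [letj,xji] add [har] -> 5 lines: yfi lzv har lsg vzgts
Hunk 5: at line 1 remove [lzv,har,lsg] add [dfaj,dlijl] -> 4 lines: yfi dfaj dlijl vzgts
Hunk 6: at line 1 remove [dfaj,dlijl] add [qubhu,dzj] -> 4 lines: yfi qubhu dzj vzgts
Hunk 7: at line 1 remove [qubhu] add [elyde,fgfe] -> 5 lines: yfi elyde fgfe dzj vzgts
Final line 5: vzgts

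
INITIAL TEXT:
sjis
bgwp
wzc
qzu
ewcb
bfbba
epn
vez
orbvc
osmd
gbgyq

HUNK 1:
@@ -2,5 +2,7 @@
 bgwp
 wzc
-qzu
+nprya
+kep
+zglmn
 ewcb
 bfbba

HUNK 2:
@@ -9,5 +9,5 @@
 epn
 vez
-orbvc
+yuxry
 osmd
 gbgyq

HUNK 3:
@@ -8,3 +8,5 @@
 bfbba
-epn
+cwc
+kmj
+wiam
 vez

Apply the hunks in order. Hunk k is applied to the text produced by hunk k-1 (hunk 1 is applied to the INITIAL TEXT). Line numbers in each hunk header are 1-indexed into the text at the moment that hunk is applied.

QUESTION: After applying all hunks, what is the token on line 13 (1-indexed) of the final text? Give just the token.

Hunk 1: at line 2 remove [qzu] add [nprya,kep,zglmn] -> 13 lines: sjis bgwp wzc nprya kep zglmn ewcb bfbba epn vez orbvc osmd gbgyq
Hunk 2: at line 9 remove [orbvc] add [yuxry] -> 13 lines: sjis bgwp wzc nprya kep zglmn ewcb bfbba epn vez yuxry osmd gbgyq
Hunk 3: at line 8 remove [epn] add [cwc,kmj,wiam] -> 15 lines: sjis bgwp wzc nprya kep zglmn ewcb bfbba cwc kmj wiam vez yuxry osmd gbgyq
Final line 13: yuxry

Answer: yuxry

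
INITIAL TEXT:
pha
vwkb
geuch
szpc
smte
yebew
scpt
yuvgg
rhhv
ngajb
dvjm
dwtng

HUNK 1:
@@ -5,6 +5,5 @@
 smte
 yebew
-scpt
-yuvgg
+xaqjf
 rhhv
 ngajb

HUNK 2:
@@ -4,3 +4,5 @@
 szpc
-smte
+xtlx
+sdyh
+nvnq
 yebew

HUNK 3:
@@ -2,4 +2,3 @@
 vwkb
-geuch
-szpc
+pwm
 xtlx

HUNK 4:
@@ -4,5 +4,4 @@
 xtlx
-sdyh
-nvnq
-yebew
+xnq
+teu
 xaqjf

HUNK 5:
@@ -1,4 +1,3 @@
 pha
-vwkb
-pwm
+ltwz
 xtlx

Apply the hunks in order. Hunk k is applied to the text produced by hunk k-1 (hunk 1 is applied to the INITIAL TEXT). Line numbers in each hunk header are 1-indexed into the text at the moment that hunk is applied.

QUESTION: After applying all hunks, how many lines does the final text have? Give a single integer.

Answer: 10

Derivation:
Hunk 1: at line 5 remove [scpt,yuvgg] add [xaqjf] -> 11 lines: pha vwkb geuch szpc smte yebew xaqjf rhhv ngajb dvjm dwtng
Hunk 2: at line 4 remove [smte] add [xtlx,sdyh,nvnq] -> 13 lines: pha vwkb geuch szpc xtlx sdyh nvnq yebew xaqjf rhhv ngajb dvjm dwtng
Hunk 3: at line 2 remove [geuch,szpc] add [pwm] -> 12 lines: pha vwkb pwm xtlx sdyh nvnq yebew xaqjf rhhv ngajb dvjm dwtng
Hunk 4: at line 4 remove [sdyh,nvnq,yebew] add [xnq,teu] -> 11 lines: pha vwkb pwm xtlx xnq teu xaqjf rhhv ngajb dvjm dwtng
Hunk 5: at line 1 remove [vwkb,pwm] add [ltwz] -> 10 lines: pha ltwz xtlx xnq teu xaqjf rhhv ngajb dvjm dwtng
Final line count: 10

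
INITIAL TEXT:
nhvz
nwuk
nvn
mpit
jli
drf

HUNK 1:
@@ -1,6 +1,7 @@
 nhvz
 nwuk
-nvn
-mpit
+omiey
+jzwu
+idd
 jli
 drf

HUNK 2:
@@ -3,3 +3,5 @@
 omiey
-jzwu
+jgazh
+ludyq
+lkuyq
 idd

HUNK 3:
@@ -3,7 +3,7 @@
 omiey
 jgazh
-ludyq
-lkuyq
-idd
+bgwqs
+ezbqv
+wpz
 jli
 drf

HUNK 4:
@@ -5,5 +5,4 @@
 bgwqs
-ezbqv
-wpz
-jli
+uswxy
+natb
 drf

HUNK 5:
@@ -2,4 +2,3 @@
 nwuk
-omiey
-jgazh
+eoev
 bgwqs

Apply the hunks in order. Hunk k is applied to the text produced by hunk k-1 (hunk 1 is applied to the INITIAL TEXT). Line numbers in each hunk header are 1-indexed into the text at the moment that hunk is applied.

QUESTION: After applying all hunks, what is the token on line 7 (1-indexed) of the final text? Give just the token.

Answer: drf

Derivation:
Hunk 1: at line 1 remove [nvn,mpit] add [omiey,jzwu,idd] -> 7 lines: nhvz nwuk omiey jzwu idd jli drf
Hunk 2: at line 3 remove [jzwu] add [jgazh,ludyq,lkuyq] -> 9 lines: nhvz nwuk omiey jgazh ludyq lkuyq idd jli drf
Hunk 3: at line 3 remove [ludyq,lkuyq,idd] add [bgwqs,ezbqv,wpz] -> 9 lines: nhvz nwuk omiey jgazh bgwqs ezbqv wpz jli drf
Hunk 4: at line 5 remove [ezbqv,wpz,jli] add [uswxy,natb] -> 8 lines: nhvz nwuk omiey jgazh bgwqs uswxy natb drf
Hunk 5: at line 2 remove [omiey,jgazh] add [eoev] -> 7 lines: nhvz nwuk eoev bgwqs uswxy natb drf
Final line 7: drf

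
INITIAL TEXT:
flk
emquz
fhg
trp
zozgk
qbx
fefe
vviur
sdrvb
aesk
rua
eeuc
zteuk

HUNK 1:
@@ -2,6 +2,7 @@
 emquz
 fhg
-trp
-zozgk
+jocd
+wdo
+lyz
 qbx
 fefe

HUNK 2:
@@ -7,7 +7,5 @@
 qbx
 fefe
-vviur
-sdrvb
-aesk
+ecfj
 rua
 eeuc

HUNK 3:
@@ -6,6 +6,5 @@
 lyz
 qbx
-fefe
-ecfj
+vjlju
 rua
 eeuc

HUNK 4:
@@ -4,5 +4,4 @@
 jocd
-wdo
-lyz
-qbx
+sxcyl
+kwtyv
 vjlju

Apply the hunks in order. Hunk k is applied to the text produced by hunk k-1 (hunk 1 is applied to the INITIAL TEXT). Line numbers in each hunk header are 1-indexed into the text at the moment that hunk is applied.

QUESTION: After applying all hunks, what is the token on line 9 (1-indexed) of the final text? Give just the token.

Answer: eeuc

Derivation:
Hunk 1: at line 2 remove [trp,zozgk] add [jocd,wdo,lyz] -> 14 lines: flk emquz fhg jocd wdo lyz qbx fefe vviur sdrvb aesk rua eeuc zteuk
Hunk 2: at line 7 remove [vviur,sdrvb,aesk] add [ecfj] -> 12 lines: flk emquz fhg jocd wdo lyz qbx fefe ecfj rua eeuc zteuk
Hunk 3: at line 6 remove [fefe,ecfj] add [vjlju] -> 11 lines: flk emquz fhg jocd wdo lyz qbx vjlju rua eeuc zteuk
Hunk 4: at line 4 remove [wdo,lyz,qbx] add [sxcyl,kwtyv] -> 10 lines: flk emquz fhg jocd sxcyl kwtyv vjlju rua eeuc zteuk
Final line 9: eeuc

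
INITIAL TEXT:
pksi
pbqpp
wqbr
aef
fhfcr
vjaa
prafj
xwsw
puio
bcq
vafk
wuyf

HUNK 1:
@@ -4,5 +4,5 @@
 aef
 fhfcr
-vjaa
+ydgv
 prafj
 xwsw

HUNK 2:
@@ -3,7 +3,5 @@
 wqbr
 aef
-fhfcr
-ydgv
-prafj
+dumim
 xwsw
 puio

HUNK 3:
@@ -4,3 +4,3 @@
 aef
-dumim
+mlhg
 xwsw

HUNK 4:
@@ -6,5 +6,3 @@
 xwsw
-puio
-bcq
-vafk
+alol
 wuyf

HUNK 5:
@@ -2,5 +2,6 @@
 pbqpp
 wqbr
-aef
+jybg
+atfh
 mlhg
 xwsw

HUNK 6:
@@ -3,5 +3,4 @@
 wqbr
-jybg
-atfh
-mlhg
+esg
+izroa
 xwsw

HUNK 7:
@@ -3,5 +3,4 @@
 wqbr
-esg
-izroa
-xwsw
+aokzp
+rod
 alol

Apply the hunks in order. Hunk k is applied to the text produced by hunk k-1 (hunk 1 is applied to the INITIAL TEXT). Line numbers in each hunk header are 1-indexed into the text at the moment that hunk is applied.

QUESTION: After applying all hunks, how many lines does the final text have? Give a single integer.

Hunk 1: at line 4 remove [vjaa] add [ydgv] -> 12 lines: pksi pbqpp wqbr aef fhfcr ydgv prafj xwsw puio bcq vafk wuyf
Hunk 2: at line 3 remove [fhfcr,ydgv,prafj] add [dumim] -> 10 lines: pksi pbqpp wqbr aef dumim xwsw puio bcq vafk wuyf
Hunk 3: at line 4 remove [dumim] add [mlhg] -> 10 lines: pksi pbqpp wqbr aef mlhg xwsw puio bcq vafk wuyf
Hunk 4: at line 6 remove [puio,bcq,vafk] add [alol] -> 8 lines: pksi pbqpp wqbr aef mlhg xwsw alol wuyf
Hunk 5: at line 2 remove [aef] add [jybg,atfh] -> 9 lines: pksi pbqpp wqbr jybg atfh mlhg xwsw alol wuyf
Hunk 6: at line 3 remove [jybg,atfh,mlhg] add [esg,izroa] -> 8 lines: pksi pbqpp wqbr esg izroa xwsw alol wuyf
Hunk 7: at line 3 remove [esg,izroa,xwsw] add [aokzp,rod] -> 7 lines: pksi pbqpp wqbr aokzp rod alol wuyf
Final line count: 7

Answer: 7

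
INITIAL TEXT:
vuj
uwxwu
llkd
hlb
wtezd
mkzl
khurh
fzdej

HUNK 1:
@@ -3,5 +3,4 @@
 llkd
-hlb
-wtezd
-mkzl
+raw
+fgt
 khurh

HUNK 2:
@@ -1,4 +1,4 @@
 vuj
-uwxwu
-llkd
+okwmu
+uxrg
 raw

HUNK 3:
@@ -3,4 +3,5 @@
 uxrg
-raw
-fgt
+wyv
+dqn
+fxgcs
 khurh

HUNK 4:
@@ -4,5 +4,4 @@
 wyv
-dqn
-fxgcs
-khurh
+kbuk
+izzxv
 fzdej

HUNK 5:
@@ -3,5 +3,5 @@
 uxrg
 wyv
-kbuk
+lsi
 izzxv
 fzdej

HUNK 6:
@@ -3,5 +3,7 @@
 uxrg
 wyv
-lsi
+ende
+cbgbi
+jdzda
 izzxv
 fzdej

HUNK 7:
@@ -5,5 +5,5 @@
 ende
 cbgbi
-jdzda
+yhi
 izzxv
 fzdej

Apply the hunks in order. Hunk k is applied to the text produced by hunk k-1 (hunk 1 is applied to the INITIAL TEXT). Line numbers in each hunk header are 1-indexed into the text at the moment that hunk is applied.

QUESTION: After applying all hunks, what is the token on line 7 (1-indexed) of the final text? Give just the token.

Answer: yhi

Derivation:
Hunk 1: at line 3 remove [hlb,wtezd,mkzl] add [raw,fgt] -> 7 lines: vuj uwxwu llkd raw fgt khurh fzdej
Hunk 2: at line 1 remove [uwxwu,llkd] add [okwmu,uxrg] -> 7 lines: vuj okwmu uxrg raw fgt khurh fzdej
Hunk 3: at line 3 remove [raw,fgt] add [wyv,dqn,fxgcs] -> 8 lines: vuj okwmu uxrg wyv dqn fxgcs khurh fzdej
Hunk 4: at line 4 remove [dqn,fxgcs,khurh] add [kbuk,izzxv] -> 7 lines: vuj okwmu uxrg wyv kbuk izzxv fzdej
Hunk 5: at line 3 remove [kbuk] add [lsi] -> 7 lines: vuj okwmu uxrg wyv lsi izzxv fzdej
Hunk 6: at line 3 remove [lsi] add [ende,cbgbi,jdzda] -> 9 lines: vuj okwmu uxrg wyv ende cbgbi jdzda izzxv fzdej
Hunk 7: at line 5 remove [jdzda] add [yhi] -> 9 lines: vuj okwmu uxrg wyv ende cbgbi yhi izzxv fzdej
Final line 7: yhi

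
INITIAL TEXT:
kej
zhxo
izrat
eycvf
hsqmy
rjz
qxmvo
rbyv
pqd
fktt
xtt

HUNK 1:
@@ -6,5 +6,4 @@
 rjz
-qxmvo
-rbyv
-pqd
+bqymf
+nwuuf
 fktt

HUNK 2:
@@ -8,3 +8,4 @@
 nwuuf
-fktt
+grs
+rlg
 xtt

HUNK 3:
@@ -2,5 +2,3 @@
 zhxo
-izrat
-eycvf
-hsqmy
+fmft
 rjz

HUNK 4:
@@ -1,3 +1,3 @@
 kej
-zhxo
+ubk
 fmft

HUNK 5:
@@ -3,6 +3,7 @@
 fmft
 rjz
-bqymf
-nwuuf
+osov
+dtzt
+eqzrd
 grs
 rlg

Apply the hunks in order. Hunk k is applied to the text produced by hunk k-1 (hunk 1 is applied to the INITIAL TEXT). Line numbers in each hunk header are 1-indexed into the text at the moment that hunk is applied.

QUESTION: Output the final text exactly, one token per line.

Hunk 1: at line 6 remove [qxmvo,rbyv,pqd] add [bqymf,nwuuf] -> 10 lines: kej zhxo izrat eycvf hsqmy rjz bqymf nwuuf fktt xtt
Hunk 2: at line 8 remove [fktt] add [grs,rlg] -> 11 lines: kej zhxo izrat eycvf hsqmy rjz bqymf nwuuf grs rlg xtt
Hunk 3: at line 2 remove [izrat,eycvf,hsqmy] add [fmft] -> 9 lines: kej zhxo fmft rjz bqymf nwuuf grs rlg xtt
Hunk 4: at line 1 remove [zhxo] add [ubk] -> 9 lines: kej ubk fmft rjz bqymf nwuuf grs rlg xtt
Hunk 5: at line 3 remove [bqymf,nwuuf] add [osov,dtzt,eqzrd] -> 10 lines: kej ubk fmft rjz osov dtzt eqzrd grs rlg xtt

Answer: kej
ubk
fmft
rjz
osov
dtzt
eqzrd
grs
rlg
xtt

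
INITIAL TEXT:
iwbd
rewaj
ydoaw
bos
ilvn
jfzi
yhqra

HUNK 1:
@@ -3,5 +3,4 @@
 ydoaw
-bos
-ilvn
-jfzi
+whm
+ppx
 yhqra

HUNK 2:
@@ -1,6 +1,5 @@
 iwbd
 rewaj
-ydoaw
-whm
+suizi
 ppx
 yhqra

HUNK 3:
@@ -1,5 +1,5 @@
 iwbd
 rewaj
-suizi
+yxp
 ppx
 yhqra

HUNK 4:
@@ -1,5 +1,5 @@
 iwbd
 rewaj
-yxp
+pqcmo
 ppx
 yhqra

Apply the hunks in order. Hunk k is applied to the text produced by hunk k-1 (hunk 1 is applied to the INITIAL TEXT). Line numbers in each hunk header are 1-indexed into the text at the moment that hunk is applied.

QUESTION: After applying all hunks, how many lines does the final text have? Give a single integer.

Hunk 1: at line 3 remove [bos,ilvn,jfzi] add [whm,ppx] -> 6 lines: iwbd rewaj ydoaw whm ppx yhqra
Hunk 2: at line 1 remove [ydoaw,whm] add [suizi] -> 5 lines: iwbd rewaj suizi ppx yhqra
Hunk 3: at line 1 remove [suizi] add [yxp] -> 5 lines: iwbd rewaj yxp ppx yhqra
Hunk 4: at line 1 remove [yxp] add [pqcmo] -> 5 lines: iwbd rewaj pqcmo ppx yhqra
Final line count: 5

Answer: 5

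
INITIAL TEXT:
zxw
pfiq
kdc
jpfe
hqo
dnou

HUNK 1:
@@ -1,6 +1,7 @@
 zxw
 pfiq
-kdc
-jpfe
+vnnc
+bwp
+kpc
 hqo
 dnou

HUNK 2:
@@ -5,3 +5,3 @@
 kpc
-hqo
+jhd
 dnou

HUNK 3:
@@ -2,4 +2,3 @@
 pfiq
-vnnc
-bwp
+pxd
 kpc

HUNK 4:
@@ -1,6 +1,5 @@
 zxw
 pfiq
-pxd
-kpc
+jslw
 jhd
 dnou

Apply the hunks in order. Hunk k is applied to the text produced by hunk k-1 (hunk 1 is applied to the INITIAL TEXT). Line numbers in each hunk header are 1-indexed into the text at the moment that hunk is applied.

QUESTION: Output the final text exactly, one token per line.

Hunk 1: at line 1 remove [kdc,jpfe] add [vnnc,bwp,kpc] -> 7 lines: zxw pfiq vnnc bwp kpc hqo dnou
Hunk 2: at line 5 remove [hqo] add [jhd] -> 7 lines: zxw pfiq vnnc bwp kpc jhd dnou
Hunk 3: at line 2 remove [vnnc,bwp] add [pxd] -> 6 lines: zxw pfiq pxd kpc jhd dnou
Hunk 4: at line 1 remove [pxd,kpc] add [jslw] -> 5 lines: zxw pfiq jslw jhd dnou

Answer: zxw
pfiq
jslw
jhd
dnou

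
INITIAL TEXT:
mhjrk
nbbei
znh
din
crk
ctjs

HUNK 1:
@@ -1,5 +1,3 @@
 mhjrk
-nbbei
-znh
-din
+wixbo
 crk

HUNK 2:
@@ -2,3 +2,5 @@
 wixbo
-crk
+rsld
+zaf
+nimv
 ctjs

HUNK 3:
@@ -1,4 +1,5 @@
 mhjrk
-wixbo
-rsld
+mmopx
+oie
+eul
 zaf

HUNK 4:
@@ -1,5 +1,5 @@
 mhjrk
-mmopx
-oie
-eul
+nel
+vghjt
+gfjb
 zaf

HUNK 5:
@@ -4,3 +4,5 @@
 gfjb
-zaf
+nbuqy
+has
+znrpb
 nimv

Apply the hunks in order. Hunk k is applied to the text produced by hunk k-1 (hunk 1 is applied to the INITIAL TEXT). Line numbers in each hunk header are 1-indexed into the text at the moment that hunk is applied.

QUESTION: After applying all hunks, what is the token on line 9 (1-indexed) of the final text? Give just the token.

Answer: ctjs

Derivation:
Hunk 1: at line 1 remove [nbbei,znh,din] add [wixbo] -> 4 lines: mhjrk wixbo crk ctjs
Hunk 2: at line 2 remove [crk] add [rsld,zaf,nimv] -> 6 lines: mhjrk wixbo rsld zaf nimv ctjs
Hunk 3: at line 1 remove [wixbo,rsld] add [mmopx,oie,eul] -> 7 lines: mhjrk mmopx oie eul zaf nimv ctjs
Hunk 4: at line 1 remove [mmopx,oie,eul] add [nel,vghjt,gfjb] -> 7 lines: mhjrk nel vghjt gfjb zaf nimv ctjs
Hunk 5: at line 4 remove [zaf] add [nbuqy,has,znrpb] -> 9 lines: mhjrk nel vghjt gfjb nbuqy has znrpb nimv ctjs
Final line 9: ctjs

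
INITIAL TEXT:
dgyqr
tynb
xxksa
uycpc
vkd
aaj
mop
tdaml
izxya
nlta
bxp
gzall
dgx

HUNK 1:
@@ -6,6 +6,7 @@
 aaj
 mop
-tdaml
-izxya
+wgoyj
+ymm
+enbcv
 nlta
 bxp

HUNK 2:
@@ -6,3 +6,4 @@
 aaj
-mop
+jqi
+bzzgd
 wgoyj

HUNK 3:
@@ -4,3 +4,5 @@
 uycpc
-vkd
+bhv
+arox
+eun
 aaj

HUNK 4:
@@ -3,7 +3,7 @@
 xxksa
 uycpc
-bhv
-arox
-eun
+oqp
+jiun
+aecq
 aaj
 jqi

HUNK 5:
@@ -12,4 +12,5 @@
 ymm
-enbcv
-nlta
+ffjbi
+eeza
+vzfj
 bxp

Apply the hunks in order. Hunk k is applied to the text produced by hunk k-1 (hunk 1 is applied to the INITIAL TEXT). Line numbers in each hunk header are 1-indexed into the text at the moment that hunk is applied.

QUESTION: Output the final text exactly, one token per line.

Hunk 1: at line 6 remove [tdaml,izxya] add [wgoyj,ymm,enbcv] -> 14 lines: dgyqr tynb xxksa uycpc vkd aaj mop wgoyj ymm enbcv nlta bxp gzall dgx
Hunk 2: at line 6 remove [mop] add [jqi,bzzgd] -> 15 lines: dgyqr tynb xxksa uycpc vkd aaj jqi bzzgd wgoyj ymm enbcv nlta bxp gzall dgx
Hunk 3: at line 4 remove [vkd] add [bhv,arox,eun] -> 17 lines: dgyqr tynb xxksa uycpc bhv arox eun aaj jqi bzzgd wgoyj ymm enbcv nlta bxp gzall dgx
Hunk 4: at line 3 remove [bhv,arox,eun] add [oqp,jiun,aecq] -> 17 lines: dgyqr tynb xxksa uycpc oqp jiun aecq aaj jqi bzzgd wgoyj ymm enbcv nlta bxp gzall dgx
Hunk 5: at line 12 remove [enbcv,nlta] add [ffjbi,eeza,vzfj] -> 18 lines: dgyqr tynb xxksa uycpc oqp jiun aecq aaj jqi bzzgd wgoyj ymm ffjbi eeza vzfj bxp gzall dgx

Answer: dgyqr
tynb
xxksa
uycpc
oqp
jiun
aecq
aaj
jqi
bzzgd
wgoyj
ymm
ffjbi
eeza
vzfj
bxp
gzall
dgx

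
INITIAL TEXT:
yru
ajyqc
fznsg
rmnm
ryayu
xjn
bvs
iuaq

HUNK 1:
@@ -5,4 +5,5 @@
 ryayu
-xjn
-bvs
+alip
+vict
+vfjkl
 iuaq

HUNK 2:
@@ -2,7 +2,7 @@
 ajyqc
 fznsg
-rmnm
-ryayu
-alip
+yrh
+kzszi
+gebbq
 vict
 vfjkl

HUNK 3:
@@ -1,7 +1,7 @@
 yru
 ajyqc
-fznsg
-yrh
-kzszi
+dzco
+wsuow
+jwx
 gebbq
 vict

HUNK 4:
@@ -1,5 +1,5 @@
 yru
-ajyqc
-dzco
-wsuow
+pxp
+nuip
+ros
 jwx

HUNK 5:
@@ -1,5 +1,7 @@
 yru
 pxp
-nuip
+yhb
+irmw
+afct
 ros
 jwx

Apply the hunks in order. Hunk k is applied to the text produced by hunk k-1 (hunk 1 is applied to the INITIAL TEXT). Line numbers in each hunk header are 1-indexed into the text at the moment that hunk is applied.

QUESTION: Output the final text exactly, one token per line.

Hunk 1: at line 5 remove [xjn,bvs] add [alip,vict,vfjkl] -> 9 lines: yru ajyqc fznsg rmnm ryayu alip vict vfjkl iuaq
Hunk 2: at line 2 remove [rmnm,ryayu,alip] add [yrh,kzszi,gebbq] -> 9 lines: yru ajyqc fznsg yrh kzszi gebbq vict vfjkl iuaq
Hunk 3: at line 1 remove [fznsg,yrh,kzszi] add [dzco,wsuow,jwx] -> 9 lines: yru ajyqc dzco wsuow jwx gebbq vict vfjkl iuaq
Hunk 4: at line 1 remove [ajyqc,dzco,wsuow] add [pxp,nuip,ros] -> 9 lines: yru pxp nuip ros jwx gebbq vict vfjkl iuaq
Hunk 5: at line 1 remove [nuip] add [yhb,irmw,afct] -> 11 lines: yru pxp yhb irmw afct ros jwx gebbq vict vfjkl iuaq

Answer: yru
pxp
yhb
irmw
afct
ros
jwx
gebbq
vict
vfjkl
iuaq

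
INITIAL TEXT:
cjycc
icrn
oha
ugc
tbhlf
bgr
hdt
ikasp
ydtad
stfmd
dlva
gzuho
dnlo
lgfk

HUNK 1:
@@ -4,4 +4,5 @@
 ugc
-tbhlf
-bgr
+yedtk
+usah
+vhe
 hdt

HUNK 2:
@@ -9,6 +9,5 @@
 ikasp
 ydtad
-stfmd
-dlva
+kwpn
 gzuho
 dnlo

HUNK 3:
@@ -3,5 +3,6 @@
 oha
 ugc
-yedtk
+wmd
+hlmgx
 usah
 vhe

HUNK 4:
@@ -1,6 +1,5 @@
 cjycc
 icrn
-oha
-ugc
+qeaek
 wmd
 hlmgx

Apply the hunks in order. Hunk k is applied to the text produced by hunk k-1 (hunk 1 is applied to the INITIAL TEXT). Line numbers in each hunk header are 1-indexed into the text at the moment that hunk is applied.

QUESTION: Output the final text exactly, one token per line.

Answer: cjycc
icrn
qeaek
wmd
hlmgx
usah
vhe
hdt
ikasp
ydtad
kwpn
gzuho
dnlo
lgfk

Derivation:
Hunk 1: at line 4 remove [tbhlf,bgr] add [yedtk,usah,vhe] -> 15 lines: cjycc icrn oha ugc yedtk usah vhe hdt ikasp ydtad stfmd dlva gzuho dnlo lgfk
Hunk 2: at line 9 remove [stfmd,dlva] add [kwpn] -> 14 lines: cjycc icrn oha ugc yedtk usah vhe hdt ikasp ydtad kwpn gzuho dnlo lgfk
Hunk 3: at line 3 remove [yedtk] add [wmd,hlmgx] -> 15 lines: cjycc icrn oha ugc wmd hlmgx usah vhe hdt ikasp ydtad kwpn gzuho dnlo lgfk
Hunk 4: at line 1 remove [oha,ugc] add [qeaek] -> 14 lines: cjycc icrn qeaek wmd hlmgx usah vhe hdt ikasp ydtad kwpn gzuho dnlo lgfk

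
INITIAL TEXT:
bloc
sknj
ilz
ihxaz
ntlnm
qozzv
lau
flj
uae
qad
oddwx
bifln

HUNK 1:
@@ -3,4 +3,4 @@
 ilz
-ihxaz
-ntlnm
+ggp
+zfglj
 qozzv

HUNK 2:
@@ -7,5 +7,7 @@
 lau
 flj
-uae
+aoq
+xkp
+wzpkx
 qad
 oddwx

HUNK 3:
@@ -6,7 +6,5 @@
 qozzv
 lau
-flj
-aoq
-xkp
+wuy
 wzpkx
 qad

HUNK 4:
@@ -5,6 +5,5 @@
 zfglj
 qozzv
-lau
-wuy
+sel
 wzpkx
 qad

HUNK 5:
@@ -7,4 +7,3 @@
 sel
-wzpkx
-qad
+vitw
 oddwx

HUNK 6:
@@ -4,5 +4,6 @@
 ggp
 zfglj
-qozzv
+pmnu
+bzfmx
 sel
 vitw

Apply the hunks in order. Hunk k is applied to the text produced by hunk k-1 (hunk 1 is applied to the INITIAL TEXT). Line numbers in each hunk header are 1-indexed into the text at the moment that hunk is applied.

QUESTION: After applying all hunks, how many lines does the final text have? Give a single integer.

Answer: 11

Derivation:
Hunk 1: at line 3 remove [ihxaz,ntlnm] add [ggp,zfglj] -> 12 lines: bloc sknj ilz ggp zfglj qozzv lau flj uae qad oddwx bifln
Hunk 2: at line 7 remove [uae] add [aoq,xkp,wzpkx] -> 14 lines: bloc sknj ilz ggp zfglj qozzv lau flj aoq xkp wzpkx qad oddwx bifln
Hunk 3: at line 6 remove [flj,aoq,xkp] add [wuy] -> 12 lines: bloc sknj ilz ggp zfglj qozzv lau wuy wzpkx qad oddwx bifln
Hunk 4: at line 5 remove [lau,wuy] add [sel] -> 11 lines: bloc sknj ilz ggp zfglj qozzv sel wzpkx qad oddwx bifln
Hunk 5: at line 7 remove [wzpkx,qad] add [vitw] -> 10 lines: bloc sknj ilz ggp zfglj qozzv sel vitw oddwx bifln
Hunk 6: at line 4 remove [qozzv] add [pmnu,bzfmx] -> 11 lines: bloc sknj ilz ggp zfglj pmnu bzfmx sel vitw oddwx bifln
Final line count: 11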